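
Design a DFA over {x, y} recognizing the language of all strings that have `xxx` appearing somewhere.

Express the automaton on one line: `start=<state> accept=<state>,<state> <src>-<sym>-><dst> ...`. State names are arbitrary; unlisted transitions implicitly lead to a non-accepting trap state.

start=q0 accept=q3 q0-x->q1 q0-y->q0 q1-x->q2 q1-y->q0 q2-x->q3 q2-y->q0 q3-x->q3 q3-y->q3

Track how much of `xxx` has been matched so far: state q0 is no progress, q3 is the absorbing accept state reached once `xxx` has occurred. Intermediate states record partial matches; on a mismatch, fall back to the longest reusable overlap.
4 states suffice.
        x   y  
>  q0   q1  q0 
   q1   q2  q0 
   q2   q3  q0 
 * q3   q3  q3 
(> = start, * = accepting)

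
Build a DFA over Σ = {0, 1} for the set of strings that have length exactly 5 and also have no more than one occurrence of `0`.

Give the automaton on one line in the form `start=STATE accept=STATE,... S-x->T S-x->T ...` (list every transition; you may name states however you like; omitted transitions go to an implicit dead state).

start=S0 accept=S10 S0-0->S1 S0-1->S2 S1-0->S3 S1-1->S4 S2-0->S4 S2-1->S5 S3-0->S3 S3-1->S3 S4-0->S3 S4-1->S6 S5-0->S6 S5-1->S7 S6-0->S3 S6-1->S8 S7-0->S8 S7-1->S9 S8-0->S3 S8-1->S10 S9-0->S10 S9-1->S10 S10-0->S3 S10-1->S3

Build one automaton per condition and run them in lockstep. The first has 7 states tracking the input length, saturating at 6; the second has 3 states tracking the count of `0`s, saturating at 2. A product state is a pair (one from each), accepting exactly when both do. Minimizing collapses redundant product states.
          0    1  
>  S0     S1   S2 
   S1     S3   S4 
   S2     S4   S5 
   S3     S3   S3 
   S4     S3   S6 
   S5     S6   S7 
   S6     S3   S8 
   S7     S8   S9 
   S8     S3  S10 
   S9    S10  S10 
 * S10    S3   S3 
(> = start, * = accepting)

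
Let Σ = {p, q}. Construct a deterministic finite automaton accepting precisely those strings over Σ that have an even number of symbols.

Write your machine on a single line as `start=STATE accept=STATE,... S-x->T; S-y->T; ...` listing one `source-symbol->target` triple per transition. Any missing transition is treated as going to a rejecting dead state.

Only the length mod 2 matters, so use a 2-cycle: from any state, every input symbol moves to the next state, wrapping S1 back to S0. Mark S0 accepting.
        p   q  
>* S0   S1  S1 
   S1   S0  S0 
(> = start, * = accepting)

start=S0; accept=S0; S0-p->S1; S0-q->S1; S1-p->S0; S1-q->S0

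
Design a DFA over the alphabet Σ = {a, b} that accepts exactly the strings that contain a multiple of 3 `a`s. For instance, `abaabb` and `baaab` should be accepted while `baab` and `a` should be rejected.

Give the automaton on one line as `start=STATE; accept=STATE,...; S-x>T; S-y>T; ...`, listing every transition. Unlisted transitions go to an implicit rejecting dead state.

Keep the running count of `a`s modulo 3: each `a` advances along the cycle q0 → q1 → q2 → q0 while other symbols loop. Accept at q0.
        a   b  
>* q0   q1  q0 
   q1   q2  q1 
   q2   q0  q2 
(> = start, * = accepting)

start=q0; accept=q0; q0-a>q1; q0-b>q0; q1-a>q2; q1-b>q1; q2-a>q0; q2-b>q2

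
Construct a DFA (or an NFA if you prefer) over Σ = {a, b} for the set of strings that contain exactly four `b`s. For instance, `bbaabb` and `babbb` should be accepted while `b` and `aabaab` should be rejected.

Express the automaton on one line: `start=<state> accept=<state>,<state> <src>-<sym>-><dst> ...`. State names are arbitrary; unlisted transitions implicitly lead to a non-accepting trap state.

start=q0 accept=q4 q0-a->q0 q0-b->q1 q1-a->q1 q1-b->q2 q2-a->q2 q2-b->q3 q3-a->q3 q3-b->q4 q4-a->q4 q4-b->q5 q5-a->q5 q5-b->q5

Count `b`s, saturating at 5: states q0 through q4 mean 0 through 4 `b`s seen; q5 means more than 4. Each `b` increments (capped at q5); other symbols loop. Accept from {q4}.
A 6-state machine:
        a   b  
>  q0   q0  q1 
   q1   q1  q2 
   q2   q2  q3 
   q3   q3  q4 
 * q4   q4  q5 
   q5   q5  q5 
(> = start, * = accepting)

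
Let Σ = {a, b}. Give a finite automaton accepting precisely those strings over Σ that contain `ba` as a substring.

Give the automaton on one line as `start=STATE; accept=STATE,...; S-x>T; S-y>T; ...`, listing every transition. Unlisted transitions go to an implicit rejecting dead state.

start=q0; accept=q2; q0-a>q0; q0-b>q1; q1-a>q2; q1-b>q1; q2-a>q2; q2-b>q2

Track how much of `ba` has been matched so far: state q0 is no progress, q2 is the absorbing accept state reached once `ba` has occurred. Intermediate states record partial matches; on a mismatch, fall back to the longest reusable overlap.
A 3-state machine:
        a   b  
>  q0   q0  q1 
   q1   q2  q1 
 * q2   q2  q2 
(> = start, * = accepting)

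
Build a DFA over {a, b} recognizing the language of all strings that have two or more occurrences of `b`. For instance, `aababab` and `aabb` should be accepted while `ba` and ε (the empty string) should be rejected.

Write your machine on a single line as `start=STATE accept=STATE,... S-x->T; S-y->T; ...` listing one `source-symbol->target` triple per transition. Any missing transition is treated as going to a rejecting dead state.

start=q0; accept=q2,q3; q0-a->q0; q0-b->q1; q1-a->q1; q1-b->q2; q2-a->q2; q2-b->q3; q3-a->q3; q3-b->q3

Only the number of `b`s matters, and only up to 3. Make a chain q0 → q1 → q2 → q3 advanced by each `b` (with q3 absorbing); every other symbol self-loops. The accepting set is {q2, q3}.
A 4-state machine:
        a   b  
>  q0   q0  q1 
   q1   q1  q2 
 * q2   q2  q3 
 * q3   q3  q3 
(> = start, * = accepting)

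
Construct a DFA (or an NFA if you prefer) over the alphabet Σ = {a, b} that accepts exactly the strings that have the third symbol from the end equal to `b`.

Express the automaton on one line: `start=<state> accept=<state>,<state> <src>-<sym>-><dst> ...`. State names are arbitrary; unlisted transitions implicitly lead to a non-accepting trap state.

Because acceptance depends on a position counted from the end, the machine has to buffer the most recent 3 symbols. Make each state the string of the last up-to-3 symbols read; on input `x` shift the window left and append `x`. Accept when the buffered window has length 3 and begins with `b`.
          a    b  
>  s0     s1   s2 
   s1     s3   s4 
   s2     s5   s6 
   s3     s7   s8 
   s4     s9  s10 
   s5    s11  s12 
   s6    s13  s14 
   s7     s7   s8 
   s8     s9  s10 
   s9    s11  s12 
   s10   s13  s14 
 * s11    s7   s8 
 * s12    s9  s10 
 * s13   s11  s12 
 * s14   s13  s14 
(> = start, * = accepting)

start=s0 accept=s11,s12,s13,s14 s0-a->s1 s0-b->s2 s1-a->s3 s1-b->s4 s2-a->s5 s2-b->s6 s3-a->s7 s3-b->s8 s4-a->s9 s4-b->s10 s5-a->s11 s5-b->s12 s6-a->s13 s6-b->s14 s7-a->s7 s7-b->s8 s8-a->s9 s8-b->s10 s9-a->s11 s9-b->s12 s10-a->s13 s10-b->s14 s11-a->s7 s11-b->s8 s12-a->s9 s12-b->s10 s13-a->s11 s13-b->s12 s14-a->s13 s14-b->s14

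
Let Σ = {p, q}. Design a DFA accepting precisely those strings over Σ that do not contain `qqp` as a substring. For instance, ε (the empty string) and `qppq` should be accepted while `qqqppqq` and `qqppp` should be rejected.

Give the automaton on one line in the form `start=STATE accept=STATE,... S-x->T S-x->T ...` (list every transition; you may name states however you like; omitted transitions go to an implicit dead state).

start=S0 accept=S0,S1,S2 S0-p->S0 S0-q->S1 S1-p->S0 S1-q->S2 S2-p->S3 S2-q->S2 S3-p->S3 S3-q->S3

Track partial matches of the forbidden pattern `qqp`. State S3 is a dead state reached once `qqp` has occurred; every other state accepts. S0 means no part of `qqp` is currently matched.
With 4 states:
        p   q  
>* S0   S0  S1 
 * S1   S0  S2 
 * S2   S3  S2 
   S3   S3  S3 
(> = start, * = accepting)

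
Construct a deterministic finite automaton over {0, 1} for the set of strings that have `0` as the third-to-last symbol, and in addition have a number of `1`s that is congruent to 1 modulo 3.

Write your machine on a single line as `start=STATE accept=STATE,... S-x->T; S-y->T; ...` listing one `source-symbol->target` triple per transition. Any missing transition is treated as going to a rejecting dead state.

start=s0; accept=s7,s8,s11,s13; s0-0->s1; s0-1->s2; s1-0->s3; s1-1->s4; s2-0->s5; s2-1->s6; s3-0->s3; s3-1->s7; s4-0->s8; s4-1->s6; s5-0->s9; s5-1->s6; s6-0->s10; s6-1->s0; s7-0->s8; s7-1->s6; s8-0->s9; s8-1->s6; s9-0->s11; s9-1->s6; s10-0->s10; s10-1->s12; s11-0->s11; s11-1->s6; s12-0->s1; s12-1->s13; s13-0->s5; s13-1->s6

Build one automaton per condition and run them in lockstep. The first has 15 states tracking the last 3 symbols read; the second has 3 states tracking the count of `1`s modulo 3. A product state is a pair (one from each), accepting exactly when both do. Equivalent product states are then merged.
          0    1  
>  s0     s1   s2 
   s1     s3   s4 
   s2     s5   s6 
   s3     s3   s7 
   s4     s8   s6 
   s5     s9   s6 
   s6    s10   s0 
 * s7     s8   s6 
 * s8     s9   s6 
   s9    s11   s6 
   s10   s10  s12 
 * s11   s11   s6 
   s12    s1  s13 
 * s13    s5   s6 
(> = start, * = accepting)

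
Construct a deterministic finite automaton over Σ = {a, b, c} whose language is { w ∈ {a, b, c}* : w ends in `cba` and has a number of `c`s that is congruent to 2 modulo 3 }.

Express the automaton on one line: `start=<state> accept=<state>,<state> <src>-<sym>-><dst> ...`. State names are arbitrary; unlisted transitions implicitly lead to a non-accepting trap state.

Handle the two conditions separately and then intersect. The first has 4 states tracking how much of the suffix `cba` has currently been matched; the second has 3 states tracking the count of `c`s modulo 3. A product state is a pair (one from each), accepting exactly when both do.
With 12 states:
          a    b    c  
>  q0     q0   q0   q1 
   q1     q2   q3   q4 
   q2     q2   q2   q4 
   q3     q5   q2   q4 
   q4     q6   q7   q8 
   q5     q2   q2   q4 
   q6     q6   q6   q8 
   q7     q9   q6   q8 
   q8     q0  q10   q1 
 * q9     q6   q6   q8 
   q10   q11   q0   q1 
   q11    q0   q0   q1 
(> = start, * = accepting)

start=q0 accept=q9 q0-a->q0 q0-b->q0 q0-c->q1 q1-a->q2 q1-b->q3 q1-c->q4 q2-a->q2 q2-b->q2 q2-c->q4 q3-a->q5 q3-b->q2 q3-c->q4 q4-a->q6 q4-b->q7 q4-c->q8 q5-a->q2 q5-b->q2 q5-c->q4 q6-a->q6 q6-b->q6 q6-c->q8 q7-a->q9 q7-b->q6 q7-c->q8 q8-a->q0 q8-b->q10 q8-c->q1 q9-a->q6 q9-b->q6 q9-c->q8 q10-a->q11 q10-b->q0 q10-c->q1 q11-a->q0 q11-b->q0 q11-c->q1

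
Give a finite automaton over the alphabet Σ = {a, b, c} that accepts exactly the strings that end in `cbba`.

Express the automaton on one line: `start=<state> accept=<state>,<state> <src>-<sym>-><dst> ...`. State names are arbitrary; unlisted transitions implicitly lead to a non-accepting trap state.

start=S0 accept=S4 S0-a->S0 S0-b->S0 S0-c->S1 S1-a->S0 S1-b->S2 S1-c->S1 S2-a->S0 S2-b->S3 S2-c->S1 S3-a->S4 S3-b->S0 S3-c->S1 S4-a->S0 S4-b->S0 S4-c->S1

Remember how much of `cbba` the current input suffix matches. State S0 means no match yet; S1 means the last symbol is `c`; S2 means the last 2 symbols are `cb`; S3 means the last 3 symbols are `cbb`; S4 means the last 4 symbols are `cbba`. Only S4 accepts. On a mismatch, fall back to the longest proper suffix that is still a prefix of `cbba`.
With 5 states:
        a   b   c  
>  S0   S0  S0  S1 
   S1   S0  S2  S1 
   S2   S0  S3  S1 
   S3   S4  S0  S1 
 * S4   S0  S0  S1 
(> = start, * = accepting)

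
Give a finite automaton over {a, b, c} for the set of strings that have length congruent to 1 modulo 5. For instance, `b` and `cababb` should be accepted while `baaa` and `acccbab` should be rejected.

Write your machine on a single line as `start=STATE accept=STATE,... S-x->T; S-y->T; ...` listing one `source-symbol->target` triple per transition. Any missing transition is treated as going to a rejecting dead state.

Count input length modulo 5: every symbol advances one step around the cycle q0 → q1 → q2 → q3 → q4 → q0. Accept at q1.
A 5-state machine:
        a   b   c  
>  q0   q1  q1  q1 
 * q1   q2  q2  q2 
   q2   q3  q3  q3 
   q3   q4  q4  q4 
   q4   q0  q0  q0 
(> = start, * = accepting)

start=q0; accept=q1; q0-a->q1; q0-b->q1; q0-c->q1; q1-a->q2; q1-b->q2; q1-c->q2; q2-a->q3; q2-b->q3; q2-c->q3; q3-a->q4; q3-b->q4; q3-c->q4; q4-a->q0; q4-b->q0; q4-c->q0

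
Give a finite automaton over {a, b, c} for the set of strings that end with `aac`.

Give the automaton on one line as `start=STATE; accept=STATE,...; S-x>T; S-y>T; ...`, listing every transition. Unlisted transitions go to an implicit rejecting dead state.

start=s0; accept=s3; s0-a>s1; s0-b>s0; s0-c>s0; s1-a>s2; s1-b>s0; s1-c>s0; s2-a>s2; s2-b>s0; s2-c>s3; s3-a>s1; s3-b>s0; s3-c>s0

Let each state record the length of the longest suffix of the input read so far that is also a prefix of `aac`. s1 means the last symbol is `a`; s2 means the last 2 symbols are `aa`; s3 means the last 3 symbols are `aac`. Accept only at s3, where the string currently ends in `aac`.
With 4 states:
        a   b   c  
>  s0   s1  s0  s0 
   s1   s2  s0  s0 
   s2   s2  s0  s3 
 * s3   s1  s0  s0 
(> = start, * = accepting)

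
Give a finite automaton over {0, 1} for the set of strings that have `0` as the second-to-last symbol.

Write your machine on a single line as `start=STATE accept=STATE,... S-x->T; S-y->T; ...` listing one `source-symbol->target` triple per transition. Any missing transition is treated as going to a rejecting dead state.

start=s0; accept=s3,s4; s0-0->s1; s0-1->s2; s1-0->s3; s1-1->s4; s2-0->s5; s2-1->s6; s3-0->s3; s3-1->s4; s4-0->s5; s4-1->s6; s5-0->s3; s5-1->s4; s6-0->s5; s6-1->s6

A DFA must remember the last 2 symbols (since which symbol is second-to-last isn't known until the input ends). Use one state per possible window of the last ≤2 symbols; accept from those whose window starts with `0`.
7 states suffice.
        0   1  
>  s0   s1  s2 
   s1   s3  s4 
   s2   s5  s6 
 * s3   s3  s4 
 * s4   s5  s6 
   s5   s3  s4 
   s6   s5  s6 
(> = start, * = accepting)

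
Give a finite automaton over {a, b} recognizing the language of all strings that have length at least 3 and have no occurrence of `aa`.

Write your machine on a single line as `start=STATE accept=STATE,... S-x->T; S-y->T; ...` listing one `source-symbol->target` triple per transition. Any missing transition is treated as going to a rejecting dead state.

Handle the two conditions separately and then intersect. The first has 5 states tracking the input length, saturating at 4; the second has 3 states tracking partial matches of the forbidden pattern `aa`. A product state is a pair (one from each), accepting exactly when both do. Equivalent product states are then merged.
        a   b  
>  q0   q1  q2 
   q1   q3  q4 
   q2   q5  q4 
   q3   q3  q3 
   q4   q6  q7 
   q5   q3  q7 
 * q6   q3  q7 
 * q7   q6  q7 
(> = start, * = accepting)

start=q0; accept=q6,q7; q0-a->q1; q0-b->q2; q1-a->q3; q1-b->q4; q2-a->q5; q2-b->q4; q3-a->q3; q3-b->q3; q4-a->q6; q4-b->q7; q5-a->q3; q5-b->q7; q6-a->q3; q6-b->q7; q7-a->q6; q7-b->q7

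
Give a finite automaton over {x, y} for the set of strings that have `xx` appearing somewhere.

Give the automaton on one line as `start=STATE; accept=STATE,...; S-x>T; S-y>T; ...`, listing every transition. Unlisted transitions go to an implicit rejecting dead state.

Track how much of `xx` has been matched so far: state s0 is no progress, s2 is the absorbing accept state reached once `xx` has occurred. Intermediate states record partial matches; on a mismatch, fall back to the longest reusable overlap.
        x   y  
>  s0   s1  s0 
   s1   s2  s0 
 * s2   s2  s2 
(> = start, * = accepting)

start=s0; accept=s2; s0-x>s1; s0-y>s0; s1-x>s2; s1-y>s0; s2-x>s2; s2-y>s2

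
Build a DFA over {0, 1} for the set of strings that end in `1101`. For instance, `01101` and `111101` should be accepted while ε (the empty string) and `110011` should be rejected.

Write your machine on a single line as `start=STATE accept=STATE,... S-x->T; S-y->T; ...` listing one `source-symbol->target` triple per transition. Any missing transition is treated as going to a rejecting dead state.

start=s0; accept=s4; s0-0->s0; s0-1->s1; s1-0->s0; s1-1->s2; s2-0->s3; s2-1->s2; s3-0->s0; s3-1->s4; s4-0->s0; s4-1->s2

Let each state record the length of the longest suffix of the input read so far that is also a prefix of `1101`. s1 means the last symbol is `1`; s2 means the last 2 symbols are `11`; s3 means the last 3 symbols are `110`; s4 means the last 4 symbols are `1101`. Accept only at s4, where the string currently ends in `1101`.
A 5-state machine:
        0   1  
>  s0   s0  s1 
   s1   s0  s2 
   s2   s3  s2 
   s3   s0  s4 
 * s4   s0  s2 
(> = start, * = accepting)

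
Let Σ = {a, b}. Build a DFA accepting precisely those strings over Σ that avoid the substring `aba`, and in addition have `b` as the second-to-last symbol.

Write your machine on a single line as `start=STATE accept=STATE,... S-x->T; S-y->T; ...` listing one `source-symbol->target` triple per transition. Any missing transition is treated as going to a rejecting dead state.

Handle the two conditions separately and then intersect. The first has 4 states tracking partial matches of the forbidden pattern `aba`; the second has 7 states tracking the last 2 symbols read. A product state is a pair (one from each), accepting exactly when both do.
11 states suffice.
          a    b  
>  s0     s1   s2 
   s1     s3   s4 
   s2     s5   s6 
   s3     s3   s4 
   s4     s7   s6 
 * s5     s3   s4 
 * s6     s5   s6 
   s7     s8   s9 
   s8     s8   s9 
   s9     s7  s10 
   s10    s7  s10 
(> = start, * = accepting)

start=s0; accept=s5,s6; s0-a->s1; s0-b->s2; s1-a->s3; s1-b->s4; s2-a->s5; s2-b->s6; s3-a->s3; s3-b->s4; s4-a->s7; s4-b->s6; s5-a->s3; s5-b->s4; s6-a->s5; s6-b->s6; s7-a->s8; s7-b->s9; s8-a->s8; s8-b->s9; s9-a->s7; s9-b->s10; s10-a->s7; s10-b->s10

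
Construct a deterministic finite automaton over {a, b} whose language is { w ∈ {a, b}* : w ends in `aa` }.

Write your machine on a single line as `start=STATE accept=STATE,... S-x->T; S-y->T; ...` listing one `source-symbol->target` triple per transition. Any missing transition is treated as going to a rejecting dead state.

Let each state record the length of the longest suffix of the input read so far that is also a prefix of `aa`. q1 means the last symbol is `a`; q2 means the last 2 symbols are `aa`. Accept only at q2, where the string currently ends in `aa`.
        a   b  
>  q0   q1  q0 
   q1   q2  q0 
 * q2   q2  q0 
(> = start, * = accepting)

start=q0; accept=q2; q0-a->q1; q0-b->q0; q1-a->q2; q1-b->q0; q2-a->q2; q2-b->q0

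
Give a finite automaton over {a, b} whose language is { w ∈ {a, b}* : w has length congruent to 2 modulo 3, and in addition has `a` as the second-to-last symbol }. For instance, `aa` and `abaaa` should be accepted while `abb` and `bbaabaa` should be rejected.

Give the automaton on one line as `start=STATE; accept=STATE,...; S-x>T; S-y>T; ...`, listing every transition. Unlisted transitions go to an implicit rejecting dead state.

Handle the two conditions separately and then intersect. The first has 3 states tracking the input length modulo 3; the second has 7 states tracking the last 2 symbols read. A product state is a pair (one from each), accepting exactly when both do.
With 15 states:
          a    b  
>  q0     q1   q2 
   q1     q3   q4 
   q2     q5   q6 
 * q3     q7   q8 
 * q4     q9  q10 
   q5     q7   q8 
   q6     q9  q10 
   q7    q11  q12 
   q8    q13  q14 
   q9    q11  q12 
   q10   q13  q14 
   q11    q3   q4 
   q12    q5   q6 
   q13    q3   q4 
   q14    q5   q6 
(> = start, * = accepting)

start=q0; accept=q3,q4; q0-a>q1; q0-b>q2; q1-a>q3; q1-b>q4; q2-a>q5; q2-b>q6; q3-a>q7; q3-b>q8; q4-a>q9; q4-b>q10; q5-a>q7; q5-b>q8; q6-a>q9; q6-b>q10; q7-a>q11; q7-b>q12; q8-a>q13; q8-b>q14; q9-a>q11; q9-b>q12; q10-a>q13; q10-b>q14; q11-a>q3; q11-b>q4; q12-a>q5; q12-b>q6; q13-a>q3; q13-b>q4; q14-a>q5; q14-b>q6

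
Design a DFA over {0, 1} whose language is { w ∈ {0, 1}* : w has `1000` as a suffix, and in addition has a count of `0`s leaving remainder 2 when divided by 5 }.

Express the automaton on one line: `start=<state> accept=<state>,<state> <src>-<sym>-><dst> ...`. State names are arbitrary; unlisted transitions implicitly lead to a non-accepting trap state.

start=s0 accept=s8 s0-0->s1 s0-1->s0 s1-0->s2 s1-1->s1 s2-0->s3 s2-1->s2 s3-0->s4 s3-1->s3 s4-0->s0 s4-1->s5 s5-0->s6 s5-1->s5 s6-0->s7 s6-1->s0 s7-0->s8 s7-1->s1 s8-0->s3 s8-1->s2

Run two small machines in parallel and take their product. The first has 5 states tracking how much of the suffix `1000` has currently been matched; the second has 5 states tracking the count of `0`s modulo 5. A product state is a pair (one from each), accepting exactly when both do. After merging equivalent states the machine shrinks.
9 states suffice.
        0   1  
>  s0   s1  s0 
   s1   s2  s1 
   s2   s3  s2 
   s3   s4  s3 
   s4   s0  s5 
   s5   s6  s5 
   s6   s7  s0 
   s7   s8  s1 
 * s8   s3  s2 
(> = start, * = accepting)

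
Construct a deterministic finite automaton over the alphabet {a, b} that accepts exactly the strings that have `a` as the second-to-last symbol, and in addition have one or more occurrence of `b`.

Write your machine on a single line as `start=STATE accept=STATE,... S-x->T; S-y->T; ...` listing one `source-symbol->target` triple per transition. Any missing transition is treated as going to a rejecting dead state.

Handle the two conditions separately and then intersect. The first has 7 states tracking the last 2 symbols read; the second has 3 states tracking the count of `b`s, saturating at 2. A product state is a pair (one from each), accepting exactly when both do.
With 11 states:
          a    b  
>  S0     S1   S2 
   S1     S3   S4 
   S2     S5   S6 
   S3     S3   S4 
 * S4     S5   S6 
   S5     S7   S8 
   S6     S9   S6 
 * S7     S7   S8 
 * S8     S9   S6 
   S9    S10   S8 
 * S10   S10   S8 
(> = start, * = accepting)

start=S0; accept=S4,S7,S8,S10; S0-a->S1; S0-b->S2; S1-a->S3; S1-b->S4; S2-a->S5; S2-b->S6; S3-a->S3; S3-b->S4; S4-a->S5; S4-b->S6; S5-a->S7; S5-b->S8; S6-a->S9; S6-b->S6; S7-a->S7; S7-b->S8; S8-a->S9; S8-b->S6; S9-a->S10; S9-b->S8; S10-a->S10; S10-b->S8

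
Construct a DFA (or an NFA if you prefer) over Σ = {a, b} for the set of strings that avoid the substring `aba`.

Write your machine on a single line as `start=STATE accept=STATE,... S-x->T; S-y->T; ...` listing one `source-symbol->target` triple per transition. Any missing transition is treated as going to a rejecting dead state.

start=q0; accept=q0,q1,q2; q0-a->q1; q0-b->q0; q1-a->q1; q1-b->q2; q2-a->q3; q2-b->q0; q3-a->q3; q3-b->q3

Track partial matches of the forbidden pattern `aba`. State q3 is a dead state reached once `aba` has occurred; every other state accepts. q0 means no part of `aba` is currently matched.
A 4-state machine:
        a   b  
>* q0   q1  q0 
 * q1   q1  q2 
 * q2   q3  q0 
   q3   q3  q3 
(> = start, * = accepting)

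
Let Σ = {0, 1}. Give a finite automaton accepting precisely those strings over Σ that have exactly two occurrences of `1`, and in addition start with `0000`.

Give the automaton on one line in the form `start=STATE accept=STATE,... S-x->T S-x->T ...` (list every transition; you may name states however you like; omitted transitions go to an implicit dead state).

Build one automaton per condition and run them in lockstep. One (4 states) tracks the count of `1`s, saturating at 3; the other (6 states) tracks whether the input so far still matches the prefix `0000`. Each combined state is a pair, one component from each; accept when both components accept. Equivalent product states are then merged.
        0   1  
>  q0   q1  q2 
   q1   q3  q2 
   q2   q2  q2 
   q3   q4  q2 
   q4   q5  q2 
   q5   q5  q6 
   q6   q6  q7 
 * q7   q7  q2 
(> = start, * = accepting)

start=q0 accept=q7 q0-0->q1 q0-1->q2 q1-0->q3 q1-1->q2 q2-0->q2 q2-1->q2 q3-0->q4 q3-1->q2 q4-0->q5 q4-1->q2 q5-0->q5 q5-1->q6 q6-0->q6 q6-1->q7 q7-0->q7 q7-1->q2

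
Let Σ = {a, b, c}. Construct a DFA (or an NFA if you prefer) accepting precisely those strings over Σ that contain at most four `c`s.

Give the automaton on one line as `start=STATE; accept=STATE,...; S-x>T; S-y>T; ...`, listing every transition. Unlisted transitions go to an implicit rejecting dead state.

Count `c`s, saturating at 5: states S0 through S4 mean 0 through 4 `c`s seen; S5 means more than 4. Each `c` increments (capped at S5); other symbols loop. Accept from {S0, S1, S2, S3, S4}.
With 6 states:
        a   b   c  
>* S0   S0  S0  S1 
 * S1   S1  S1  S2 
 * S2   S2  S2  S3 
 * S3   S3  S3  S4 
 * S4   S4  S4  S5 
   S5   S5  S5  S5 
(> = start, * = accepting)

start=S0; accept=S0,S1,S2,S3,S4; S0-a>S0; S0-b>S0; S0-c>S1; S1-a>S1; S1-b>S1; S1-c>S2; S2-a>S2; S2-b>S2; S2-c>S3; S3-a>S3; S3-b>S3; S3-c>S4; S4-a>S4; S4-b>S4; S4-c>S5; S5-a>S5; S5-b>S5; S5-c>S5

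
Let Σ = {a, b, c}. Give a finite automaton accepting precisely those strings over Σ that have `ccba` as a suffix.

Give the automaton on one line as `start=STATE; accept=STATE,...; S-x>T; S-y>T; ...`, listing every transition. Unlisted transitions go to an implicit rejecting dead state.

start=s0; accept=s4; s0-a>s0; s0-b>s0; s0-c>s1; s1-a>s0; s1-b>s0; s1-c>s2; s2-a>s0; s2-b>s3; s2-c>s2; s3-a>s4; s3-b>s0; s3-c>s1; s4-a>s0; s4-b>s0; s4-c>s1

Remember how much of `ccba` the current input suffix matches. State s0 means no match yet; s1 means the last symbol is `c`; s2 means the last 2 symbols are `cc`; s3 means the last 3 symbols are `ccb`; s4 means the last 4 symbols are `ccba`. Only s4 accepts. On a mismatch, fall back to the longest proper suffix that is still a prefix of `ccba`.
With 5 states:
        a   b   c  
>  s0   s0  s0  s1 
   s1   s0  s0  s2 
   s2   s0  s3  s2 
   s3   s4  s0  s1 
 * s4   s0  s0  s1 
(> = start, * = accepting)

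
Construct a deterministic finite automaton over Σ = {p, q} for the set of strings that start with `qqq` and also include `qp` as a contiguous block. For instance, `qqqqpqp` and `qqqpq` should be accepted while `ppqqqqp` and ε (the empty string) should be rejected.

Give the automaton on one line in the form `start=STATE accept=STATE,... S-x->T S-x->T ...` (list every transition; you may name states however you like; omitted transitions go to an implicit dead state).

Run two small machines in parallel and take their product. One (5 states) tracks whether the input so far still matches the prefix `qqq`; the other (3 states) tracks whether and how much of `qp` has been seen. Each combined state is a pair, one component from each; accept when both components accept. Minimizing collapses redundant product states.
6 states suffice.
        p   q  
>  s0   s1  s2 
   s1   s1  s1 
   s2   s1  s3 
   s3   s1  s4 
   s4   s5  s4 
 * s5   s5  s5 
(> = start, * = accepting)

start=s0 accept=s5 s0-p->s1 s0-q->s2 s1-p->s1 s1-q->s1 s2-p->s1 s2-q->s3 s3-p->s1 s3-q->s4 s4-p->s5 s4-q->s4 s5-p->s5 s5-q->s5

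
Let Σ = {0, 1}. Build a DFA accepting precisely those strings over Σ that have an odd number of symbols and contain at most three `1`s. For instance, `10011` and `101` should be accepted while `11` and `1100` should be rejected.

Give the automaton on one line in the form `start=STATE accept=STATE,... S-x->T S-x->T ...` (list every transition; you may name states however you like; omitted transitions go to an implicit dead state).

Handle the two conditions separately and then intersect. The first has 2 states tracking the input length modulo 2; the second has 5 states tracking the count of `1`s, saturating at 4. A product state is a pair (one from each), accepting exactly when both do.
With 10 states:
       0  1 
>  A   B  C 
 * B   A  D 
 * C   D  E 
   D   C  F 
   E   F  G 
 * F   E  H 
 * G   H  I 
   H   G  J 
   I   J  J 
   J   I  I 
(> = start, * = accepting)

start=A accept=B,C,F,G A-0->B A-1->C B-0->A B-1->D C-0->D C-1->E D-0->C D-1->F E-0->F E-1->G F-0->E F-1->H G-0->H G-1->I H-0->G H-1->J I-0->J I-1->J J-0->I J-1->I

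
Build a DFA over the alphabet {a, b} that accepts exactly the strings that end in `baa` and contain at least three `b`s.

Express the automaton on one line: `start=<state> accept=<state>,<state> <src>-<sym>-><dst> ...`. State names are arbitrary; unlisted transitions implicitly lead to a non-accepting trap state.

start=q0 accept=q5 q0-a->q0 q0-b->q1 q1-a->q1 q1-b->q2 q2-a->q2 q2-b->q3 q3-a->q4 q3-b->q3 q4-a->q5 q4-b->q3 q5-a->q2 q5-b->q3

Build one automaton per condition and run them in lockstep. The first has 4 states tracking how much of the suffix `baa` has currently been matched; the second has 5 states tracking the count of `b`s, saturating at 4. A product state is a pair (one from each), accepting exactly when both do. Equivalent product states are then merged.
6 states suffice.
        a   b  
>  q0   q0  q1 
   q1   q1  q2 
   q2   q2  q3 
   q3   q4  q3 
   q4   q5  q3 
 * q5   q2  q3 
(> = start, * = accepting)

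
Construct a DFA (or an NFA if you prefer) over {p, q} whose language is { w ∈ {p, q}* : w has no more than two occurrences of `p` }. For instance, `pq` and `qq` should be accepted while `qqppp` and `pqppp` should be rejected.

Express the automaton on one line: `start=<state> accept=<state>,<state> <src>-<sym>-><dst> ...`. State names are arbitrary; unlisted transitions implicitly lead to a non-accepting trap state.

Only the number of `p`s matters, and only up to 3. Make a chain S0 → S1 → S2 → S3 advanced by each `p` (with S3 absorbing); every other symbol self-loops. The accepting set is {S0, S1, S2}.
4 states suffice.
        p   q  
>* S0   S1  S0 
 * S1   S2  S1 
 * S2   S3  S2 
   S3   S3  S3 
(> = start, * = accepting)

start=S0 accept=S0,S1,S2 S0-p->S1 S0-q->S0 S1-p->S2 S1-q->S1 S2-p->S3 S2-q->S2 S3-p->S3 S3-q->S3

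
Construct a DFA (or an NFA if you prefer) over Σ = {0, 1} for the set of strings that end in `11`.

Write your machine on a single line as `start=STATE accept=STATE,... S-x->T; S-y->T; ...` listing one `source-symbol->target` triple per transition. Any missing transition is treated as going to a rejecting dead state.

start=q0; accept=q2; q0-0->q0; q0-1->q1; q1-0->q0; q1-1->q2; q2-0->q0; q2-1->q2

Remember how much of `11` the current input suffix matches. State q0 means no match yet; q1 means the last symbol is `1`; q2 means the last 2 symbols are `11`. Only q2 accepts. On a mismatch, fall back to the longest proper suffix that is still a prefix of `11`.
        0   1  
>  q0   q0  q1 
   q1   q0  q2 
 * q2   q0  q2 
(> = start, * = accepting)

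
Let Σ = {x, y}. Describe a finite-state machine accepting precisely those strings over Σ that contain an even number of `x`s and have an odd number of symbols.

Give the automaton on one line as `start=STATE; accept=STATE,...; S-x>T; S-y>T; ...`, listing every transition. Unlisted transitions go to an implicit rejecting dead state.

Handle the two conditions separately and then intersect. The first has 2 states tracking the count of `x`s modulo 2; the second has 2 states tracking the input length modulo 2. A product state is a pair (one from each), accepting exactly when both do.
4 states suffice.
        x   y  
>  S0   S1  S2 
   S1   S0  S3 
 * S2   S3  S0 
   S3   S2  S1 
(> = start, * = accepting)

start=S0; accept=S2; S0-x>S1; S0-y>S2; S1-x>S0; S1-y>S3; S2-x>S3; S2-y>S0; S3-x>S2; S3-y>S1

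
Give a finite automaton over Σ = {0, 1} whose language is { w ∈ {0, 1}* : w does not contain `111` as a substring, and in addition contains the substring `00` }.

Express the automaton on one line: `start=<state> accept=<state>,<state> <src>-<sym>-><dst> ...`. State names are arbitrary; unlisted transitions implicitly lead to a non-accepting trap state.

start=A accept=D,F,H A-0->B A-1->C B-0->D B-1->C C-0->B C-1->E D-0->D D-1->F E-0->B E-1->G F-0->D F-1->H G-0->I G-1->G H-0->D H-1->J I-0->J I-1->G J-0->J J-1->J

Handle the two conditions separately and then intersect. One (4 states) tracks partial matches of the forbidden pattern `111`; the other (3 states) tracks whether and how much of `00` has been seen. Each combined state is a pair, one component from each; accept when both components accept.
       0  1 
>  A   B  C 
   B   D  C 
   C   B  E 
 * D   D  F 
   E   B  G 
 * F   D  H 
   G   I  G 
 * H   D  J 
   I   J  G 
   J   J  J 
(> = start, * = accepting)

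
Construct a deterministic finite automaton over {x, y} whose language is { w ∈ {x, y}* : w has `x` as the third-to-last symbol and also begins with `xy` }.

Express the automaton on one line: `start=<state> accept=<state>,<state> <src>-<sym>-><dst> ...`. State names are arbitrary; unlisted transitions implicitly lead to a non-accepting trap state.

Build one automaton per condition and run them in lockstep. One (15 states) tracks the last 3 symbols read; the other (4 states) tracks whether the input so far still matches the prefix `xy`. Each combined state is a pair, one component from each; accept when both components accept.
          x    y  
>  q0     q1   q2 
   q1     q3   q4 
   q2     q5   q6 
   q3     q7   q8 
   q4     q9  q10 
   q5    q11  q12 
   q6    q13  q14 
   q7     q7   q8 
   q8    q15  q16 
 * q9    q17  q18 
 * q10   q19  q20 
   q11    q7   q8 
   q12   q15  q16 
   q13   q11  q12 
   q14   q13  q14 
   q15   q11  q12 
   q16   q13  q14 
   q17   q21  q22 
   q18    q9  q10 
   q19   q17  q18 
   q20   q19  q20 
 * q21   q21  q22 
 * q22    q9  q10 
(> = start, * = accepting)

start=q0 accept=q9,q10,q21,q22 q0-x->q1 q0-y->q2 q1-x->q3 q1-y->q4 q2-x->q5 q2-y->q6 q3-x->q7 q3-y->q8 q4-x->q9 q4-y->q10 q5-x->q11 q5-y->q12 q6-x->q13 q6-y->q14 q7-x->q7 q7-y->q8 q8-x->q15 q8-y->q16 q9-x->q17 q9-y->q18 q10-x->q19 q10-y->q20 q11-x->q7 q11-y->q8 q12-x->q15 q12-y->q16 q13-x->q11 q13-y->q12 q14-x->q13 q14-y->q14 q15-x->q11 q15-y->q12 q16-x->q13 q16-y->q14 q17-x->q21 q17-y->q22 q18-x->q9 q18-y->q10 q19-x->q17 q19-y->q18 q20-x->q19 q20-y->q20 q21-x->q21 q21-y->q22 q22-x->q9 q22-y->q10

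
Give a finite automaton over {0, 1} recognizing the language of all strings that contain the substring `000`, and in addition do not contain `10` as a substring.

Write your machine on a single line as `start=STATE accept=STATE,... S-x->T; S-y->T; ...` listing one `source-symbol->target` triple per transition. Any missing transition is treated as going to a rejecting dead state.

Run two small machines in parallel and take their product. One (4 states) tracks whether and how much of `000` has been seen; the other (3 states) tracks partial matches of the forbidden pattern `10`. Each combined state is a pair, one component from each; accept when both components accept. Equivalent product states are then merged.
With 6 states:
       0  1 
>  A   B  C 
   B   D  C 
   C   C  C 
   D   E  C 
 * E   E  F 
 * F   C  F 
(> = start, * = accepting)

start=A; accept=E,F; A-0->B; A-1->C; B-0->D; B-1->C; C-0->C; C-1->C; D-0->E; D-1->C; E-0->E; E-1->F; F-0->C; F-1->F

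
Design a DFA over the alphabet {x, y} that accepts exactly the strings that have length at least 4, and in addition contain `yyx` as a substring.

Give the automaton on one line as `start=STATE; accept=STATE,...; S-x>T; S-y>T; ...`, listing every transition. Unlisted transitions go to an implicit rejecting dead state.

Handle the two conditions separately and then intersect. The first has 6 states tracking the input length, saturating at 5; the second has 4 states tracking whether and how much of `yyx` has been seen. A product state is a pair (one from each), accepting exactly when both do.
With 18 states:
       x  y 
>  A   B  C 
   B   D  E 
   C   D  F 
   D   G  H 
   E   G  I 
   F   J  I 
   G   K  L 
   H   K  M 
   I   N  M 
   J   N  N 
   K   O  P 
   L   O  Q 
   M   R  Q 
 * N   R  R 
   O   O  P 
   P   O  Q 
   Q   R  Q 
 * R   R  R 
(> = start, * = accepting)

start=A; accept=N,R; A-x>B; A-y>C; B-x>D; B-y>E; C-x>D; C-y>F; D-x>G; D-y>H; E-x>G; E-y>I; F-x>J; F-y>I; G-x>K; G-y>L; H-x>K; H-y>M; I-x>N; I-y>M; J-x>N; J-y>N; K-x>O; K-y>P; L-x>O; L-y>Q; M-x>R; M-y>Q; N-x>R; N-y>R; O-x>O; O-y>P; P-x>O; P-y>Q; Q-x>R; Q-y>Q; R-x>R; R-y>R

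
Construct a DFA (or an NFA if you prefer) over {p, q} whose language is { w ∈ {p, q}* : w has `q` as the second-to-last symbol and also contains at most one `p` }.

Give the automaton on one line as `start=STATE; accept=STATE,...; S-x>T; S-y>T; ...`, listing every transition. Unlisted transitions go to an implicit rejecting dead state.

start=s0; accept=s5,s6,s7; s0-p>s1; s0-q>s2; s1-p>s3; s1-q>s4; s2-p>s5; s2-q>s6; s3-p>s3; s3-q>s3; s4-p>s3; s4-q>s7; s5-p>s3; s5-q>s4; s6-p>s5; s6-q>s6; s7-p>s3; s7-q>s7

Run two small machines in parallel and take their product. The first has 7 states tracking the last 2 symbols read; the second has 3 states tracking the count of `p`s, saturating at 2. A product state is a pair (one from each), accepting exactly when both do. After merging equivalent states the machine shrinks.
        p   q  
>  s0   s1  s2 
   s1   s3  s4 
   s2   s5  s6 
   s3   s3  s3 
   s4   s3  s7 
 * s5   s3  s4 
 * s6   s5  s6 
 * s7   s3  s7 
(> = start, * = accepting)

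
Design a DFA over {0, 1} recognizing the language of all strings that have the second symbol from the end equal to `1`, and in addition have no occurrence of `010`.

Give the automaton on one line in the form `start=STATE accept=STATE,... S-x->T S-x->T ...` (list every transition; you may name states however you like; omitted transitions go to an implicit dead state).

Run two small machines in parallel and take their product. The first has 7 states tracking the last 2 symbols read; the second has 4 states tracking partial matches of the forbidden pattern `010`. A product state is a pair (one from each), accepting exactly when both do.
With 11 states:
          0    1  
>  S0     S1   S2 
   S1     S3   S4 
   S2     S5   S6 
   S3     S3   S4 
   S4     S7   S6 
 * S5     S3   S4 
 * S6     S5   S6 
   S7     S8   S9 
   S8     S8   S9 
   S9     S7  S10 
   S10    S7  S10 
(> = start, * = accepting)

start=S0 accept=S5,S6 S0-0->S1 S0-1->S2 S1-0->S3 S1-1->S4 S2-0->S5 S2-1->S6 S3-0->S3 S3-1->S4 S4-0->S7 S4-1->S6 S5-0->S3 S5-1->S4 S6-0->S5 S6-1->S6 S7-0->S8 S7-1->S9 S8-0->S8 S8-1->S9 S9-0->S7 S9-1->S10 S10-0->S7 S10-1->S10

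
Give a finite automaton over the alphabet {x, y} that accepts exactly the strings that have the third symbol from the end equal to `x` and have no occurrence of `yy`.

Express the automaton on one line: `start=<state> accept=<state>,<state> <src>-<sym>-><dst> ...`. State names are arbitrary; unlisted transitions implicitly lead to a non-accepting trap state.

Build one automaton per condition and run them in lockstep. The first has 15 states tracking the last 3 symbols read; the second has 3 states tracking partial matches of the forbidden pattern `yy`. A product state is a pair (one from each), accepting exactly when both do. After merging equivalent states the machine shrinks.
        x   y  
>  S0   S1  S2 
   S1   S3  S4 
   S2   S1  S5 
   S3   S6  S7 
   S4   S8  S5 
   S5   S5  S5 
 * S6   S6  S7 
 * S7   S8  S5 
 * S8   S3  S4 
(> = start, * = accepting)

start=S0 accept=S6,S7,S8 S0-x->S1 S0-y->S2 S1-x->S3 S1-y->S4 S2-x->S1 S2-y->S5 S3-x->S6 S3-y->S7 S4-x->S8 S4-y->S5 S5-x->S5 S5-y->S5 S6-x->S6 S6-y->S7 S7-x->S8 S7-y->S5 S8-x->S3 S8-y->S4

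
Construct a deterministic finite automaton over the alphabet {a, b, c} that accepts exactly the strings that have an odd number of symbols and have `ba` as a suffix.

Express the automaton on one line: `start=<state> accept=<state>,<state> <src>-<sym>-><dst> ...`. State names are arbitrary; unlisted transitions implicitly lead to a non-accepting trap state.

start=q0 accept=q3 q0-a->q1 q0-b->q1 q0-c->q1 q1-a->q0 q1-b->q2 q1-c->q0 q2-a->q3 q2-b->q1 q2-c->q1 q3-a->q0 q3-b->q2 q3-c->q0

Build one automaton per condition and run them in lockstep. The first has 2 states tracking the input length modulo 2; the second has 3 states tracking how much of the suffix `ba` has currently been matched. A product state is a pair (one from each), accepting exactly when both do. Equivalent product states are then merged.
With 4 states:
        a   b   c  
>  q0   q1  q1  q1 
   q1   q0  q2  q0 
   q2   q3  q1  q1 
 * q3   q0  q2  q0 
(> = start, * = accepting)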